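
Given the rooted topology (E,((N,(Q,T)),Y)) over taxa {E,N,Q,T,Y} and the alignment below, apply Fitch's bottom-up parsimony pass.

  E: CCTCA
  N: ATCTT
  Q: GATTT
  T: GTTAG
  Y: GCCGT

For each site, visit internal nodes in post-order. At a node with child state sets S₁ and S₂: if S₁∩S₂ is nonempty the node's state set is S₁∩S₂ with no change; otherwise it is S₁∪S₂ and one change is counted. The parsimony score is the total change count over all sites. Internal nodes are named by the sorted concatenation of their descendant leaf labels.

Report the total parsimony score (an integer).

11

site 0, node QT: Q={G} ∩ T={G} → {G} (+0)
site 0, node NQT: N={A} ∪ QT={G} → {A,G} (+1)
site 0, node NQTY: NQT={A,G} ∩ Y={G} → {G} (+0)
site 0, node ENQTY: E={C} ∪ NQTY={G} → {C,G} (+1)
site 1, node QT: Q={A} ∪ T={T} → {A,T} (+1)
site 1, node NQT: N={T} ∩ QT={A,T} → {T} (+0)
site 1, node NQTY: NQT={T} ∪ Y={C} → {C,T} (+1)
site 1, node ENQTY: E={C} ∩ NQTY={C,T} → {C} (+0)
site 2, node QT: Q={T} ∩ T={T} → {T} (+0)
site 2, node NQT: N={C} ∪ QT={T} → {C,T} (+1)
site 2, node NQTY: NQT={C,T} ∩ Y={C} → {C} (+0)
site 2, node ENQTY: E={T} ∪ NQTY={C} → {C,T} (+1)
site 3, node QT: Q={T} ∪ T={A} → {A,T} (+1)
site 3, node NQT: N={T} ∩ QT={A,T} → {T} (+0)
site 3, node NQTY: NQT={T} ∪ Y={G} → {G,T} (+1)
site 3, node ENQTY: E={C} ∪ NQTY={G,T} → {C,G,T} (+1)
site 4, node QT: Q={T} ∪ T={G} → {G,T} (+1)
site 4, node NQT: N={T} ∩ QT={G,T} → {T} (+0)
site 4, node NQTY: NQT={T} ∩ Y={T} → {T} (+0)
site 4, node ENQTY: E={A} ∪ NQTY={T} → {A,T} (+1)
per-site changes: [2, 2, 2, 3, 2]; total = 11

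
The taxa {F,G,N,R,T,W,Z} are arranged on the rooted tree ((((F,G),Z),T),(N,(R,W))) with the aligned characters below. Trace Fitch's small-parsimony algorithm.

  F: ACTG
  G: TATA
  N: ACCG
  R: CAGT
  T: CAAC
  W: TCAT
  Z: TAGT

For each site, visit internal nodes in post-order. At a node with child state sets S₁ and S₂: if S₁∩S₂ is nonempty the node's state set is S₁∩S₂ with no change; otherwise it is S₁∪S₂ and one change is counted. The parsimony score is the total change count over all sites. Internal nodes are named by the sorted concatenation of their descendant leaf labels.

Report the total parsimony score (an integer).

FG@0: {A} ∪ {T} = {A,T} (union, +1)
FGZ@0: {A,T} ∩ {T} = {T} (intersection, +0)
FGTZ@0: {T} ∪ {C} = {C,T} (union, +1)
RW@0: {C} ∪ {T} = {C,T} (union, +1)
NRW@0: {A} ∪ {C,T} = {A,C,T} (union, +1)
FGNRTWZ@0: {C,T} ∩ {A,C,T} = {C,T} (intersection, +0)
FG@1: {C} ∪ {A} = {A,C} (union, +1)
FGZ@1: {A,C} ∩ {A} = {A} (intersection, +0)
FGTZ@1: {A} ∩ {A} = {A} (intersection, +0)
RW@1: {A} ∪ {C} = {A,C} (union, +1)
NRW@1: {C} ∩ {A,C} = {C} (intersection, +0)
FGNRTWZ@1: {A} ∪ {C} = {A,C} (union, +1)
FG@2: {T} ∩ {T} = {T} (intersection, +0)
FGZ@2: {T} ∪ {G} = {G,T} (union, +1)
FGTZ@2: {G,T} ∪ {A} = {A,G,T} (union, +1)
RW@2: {G} ∪ {A} = {A,G} (union, +1)
NRW@2: {C} ∪ {A,G} = {A,C,G} (union, +1)
FGNRTWZ@2: {A,G,T} ∩ {A,C,G} = {A,G} (intersection, +0)
FG@3: {G} ∪ {A} = {A,G} (union, +1)
FGZ@3: {A,G} ∪ {T} = {A,G,T} (union, +1)
FGTZ@3: {A,G,T} ∪ {C} = {A,C,G,T} (union, +1)
RW@3: {T} ∩ {T} = {T} (intersection, +0)
NRW@3: {G} ∪ {T} = {G,T} (union, +1)
FGNRTWZ@3: {A,C,G,T} ∩ {G,T} = {G,T} (intersection, +0)
per-site changes: [4, 3, 4, 4]; total = 15

15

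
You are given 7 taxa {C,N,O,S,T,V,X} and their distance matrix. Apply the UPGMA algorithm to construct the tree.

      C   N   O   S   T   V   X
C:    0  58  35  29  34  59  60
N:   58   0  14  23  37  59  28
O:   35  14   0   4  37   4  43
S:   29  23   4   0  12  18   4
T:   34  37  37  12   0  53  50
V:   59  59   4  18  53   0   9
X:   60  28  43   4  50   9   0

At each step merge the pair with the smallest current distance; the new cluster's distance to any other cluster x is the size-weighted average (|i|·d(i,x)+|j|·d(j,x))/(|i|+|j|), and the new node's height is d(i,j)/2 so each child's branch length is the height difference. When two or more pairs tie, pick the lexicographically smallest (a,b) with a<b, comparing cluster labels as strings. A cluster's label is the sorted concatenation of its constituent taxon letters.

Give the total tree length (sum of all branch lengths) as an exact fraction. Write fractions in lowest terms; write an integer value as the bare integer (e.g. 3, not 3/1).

725/8

iteration 1: select O,S (d=4); attach at lengths (2, 2); label the merged cluster OS
  updated: d(C,OS)=32, d(N,OS)=37/2, d(OS,T)=49/2, d(OS,V)=11, d(OS,X)=47/2
iteration 2: select V,X (d=9); attach at lengths (9/2, 9/2); label the merged cluster VX
  updated: d(C,VX)=119/2, d(N,VX)=87/2, d(OS,VX)=69/4, d(T,VX)=103/2
iteration 3: select OS,VX (d=69/4); attach at lengths (53/8, 33/8); label the merged cluster OSVX
  updated: d(C,OSVX)=183/4, d(N,OSVX)=31, d(OSVX,T)=38
iteration 4: select N,OSVX (d=31); attach at lengths (31/2, 55/8); label the merged cluster NOSVX
  updated: d(C,NOSVX)=241/5, d(NOSVX,T)=189/5
iteration 5: select C,T (d=34); attach at lengths (17, 17); label the merged cluster CT
  updated: d(CT,NOSVX)=43
iteration 6: select CT,NOSVX (d=43); attach at lengths (9/2, 6); label the merged cluster CNOSTVX
final tree: ((C:17,T:17):9/2,(N:31/2,((O:2,S:2):53/8,(V:9/2,X:9/2):33/8):55/8):6)
total length: 725/8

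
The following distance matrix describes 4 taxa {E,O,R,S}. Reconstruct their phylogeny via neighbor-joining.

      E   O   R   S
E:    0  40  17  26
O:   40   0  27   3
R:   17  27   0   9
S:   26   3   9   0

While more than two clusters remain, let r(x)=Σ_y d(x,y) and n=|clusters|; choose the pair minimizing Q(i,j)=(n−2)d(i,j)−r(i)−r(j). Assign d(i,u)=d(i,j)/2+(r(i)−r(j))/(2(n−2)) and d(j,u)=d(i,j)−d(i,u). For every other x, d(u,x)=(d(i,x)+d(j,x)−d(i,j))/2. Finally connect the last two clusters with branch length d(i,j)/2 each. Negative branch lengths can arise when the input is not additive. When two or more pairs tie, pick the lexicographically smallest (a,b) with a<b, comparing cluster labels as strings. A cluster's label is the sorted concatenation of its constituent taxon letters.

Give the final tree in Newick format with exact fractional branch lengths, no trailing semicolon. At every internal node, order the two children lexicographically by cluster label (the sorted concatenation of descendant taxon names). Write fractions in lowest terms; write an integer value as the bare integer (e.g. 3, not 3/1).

1. join E+R (d=17, Q=-102) ⇒ ER; edges |E|=16, |R|=1
  updated: d(ER,O)=25, d(ER,S)=9
2. join ER+O (d=25, Q=-37) ⇒ EOR; edges |ER|=31/2, |O|=19/2
  updated: d(EOR,S)=-13/2
3. join EOR+S (d=-13/2) ⇒ EORS; edges |EOR|=-13/4, |S|=-13/4
final tree: (((E:16,R:1):31/2,O:19/2):-13/4,S:-13/4)
total length: 71/2

(((E:16,R:1):31/2,O:19/2):-13/4,S:-13/4)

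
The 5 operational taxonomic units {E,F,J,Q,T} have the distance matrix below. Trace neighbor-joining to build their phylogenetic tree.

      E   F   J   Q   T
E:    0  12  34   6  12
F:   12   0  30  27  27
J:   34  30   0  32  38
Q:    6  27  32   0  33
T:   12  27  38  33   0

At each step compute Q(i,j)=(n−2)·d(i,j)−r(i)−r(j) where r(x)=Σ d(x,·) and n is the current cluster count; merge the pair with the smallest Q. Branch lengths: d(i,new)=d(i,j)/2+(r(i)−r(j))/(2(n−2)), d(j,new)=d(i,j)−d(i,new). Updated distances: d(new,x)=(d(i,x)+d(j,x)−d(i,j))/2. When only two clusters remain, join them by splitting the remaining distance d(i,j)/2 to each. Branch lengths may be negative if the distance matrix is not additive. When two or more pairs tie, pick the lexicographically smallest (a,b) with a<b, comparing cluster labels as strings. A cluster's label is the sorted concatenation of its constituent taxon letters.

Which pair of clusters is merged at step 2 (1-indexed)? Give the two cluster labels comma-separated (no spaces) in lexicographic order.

EQ,T

1. join E+Q (d=6, Q=-144) ⇒ EQ; edges |E|=-8/3, |Q|=26/3
  updated: d(EQ,F)=33/2, d(EQ,J)=30, d(EQ,T)=39/2
2. join EQ+T (d=39/2, Q=-223/2) ⇒ EQT; edges |EQ|=41/8, |T|=115/8
  updated: d(EQT,F)=12, d(EQT,J)=97/4
3. join EQT+F (d=12, Q=-265/4) ⇒ EFQT; edges |EQT|=25/8, |F|=71/8
  updated: d(EFQT,J)=169/8
4. join EFQT+J (d=169/8) ⇒ EFJQT; edges |EFQT|=169/16, |J|=169/16
final tree: ((((E:-8/3,Q:26/3):41/8,T:115/8):25/8,F:71/8):169/16,J:169/16)
total length: 469/8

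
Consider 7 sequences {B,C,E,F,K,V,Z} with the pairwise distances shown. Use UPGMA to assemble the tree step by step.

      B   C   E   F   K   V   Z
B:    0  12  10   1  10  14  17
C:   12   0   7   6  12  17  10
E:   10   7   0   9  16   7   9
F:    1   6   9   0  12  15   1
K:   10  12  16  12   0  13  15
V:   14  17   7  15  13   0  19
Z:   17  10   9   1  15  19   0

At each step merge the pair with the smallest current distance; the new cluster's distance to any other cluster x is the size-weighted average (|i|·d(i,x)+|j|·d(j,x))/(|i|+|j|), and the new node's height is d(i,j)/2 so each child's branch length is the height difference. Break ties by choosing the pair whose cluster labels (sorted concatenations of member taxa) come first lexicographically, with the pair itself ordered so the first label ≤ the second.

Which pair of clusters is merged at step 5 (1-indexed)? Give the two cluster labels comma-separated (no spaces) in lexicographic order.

BCEFZ,K

step 1: merge (B,F) at d=1; branch lengths B→1/2, F→1/2; new cluster BF
  updated: d(BF,C)=9, d(BF,E)=19/2, d(BF,K)=11, d(BF,V)=29/2, d(BF,Z)=9
step 2: merge (C,E) at d=7; branch lengths C→7/2, E→7/2; new cluster CE
  updated: d(BF,CE)=37/4, d(CE,K)=14, d(CE,V)=12, d(CE,Z)=19/2
step 3: merge (BF,Z) at d=9; branch lengths BF→4, Z→9/2; new cluster BFZ
  updated: d(BFZ,CE)=28/3, d(BFZ,K)=37/3, d(BFZ,V)=16
step 4: merge (BFZ,CE) at d=28/3; branch lengths BFZ→1/6, CE→7/6; new cluster BCEFZ
  updated: d(BCEFZ,K)=13, d(BCEFZ,V)=72/5
step 5: merge (BCEFZ,K) at d=13; branch lengths BCEFZ→11/6, K→13/2; new cluster BCEFKZ
  updated: d(BCEFKZ,V)=85/6
step 6: merge (BCEFKZ,V) at d=85/6; branch lengths BCEFKZ→7/12, V→85/12; new cluster BCEFKVZ
final tree: (((((B:1/2,F:1/2):4,Z:9/2):1/6,(C:7/2,E:7/2):7/6):11/6,K:13/2):7/12,V:85/12)
total length: 203/6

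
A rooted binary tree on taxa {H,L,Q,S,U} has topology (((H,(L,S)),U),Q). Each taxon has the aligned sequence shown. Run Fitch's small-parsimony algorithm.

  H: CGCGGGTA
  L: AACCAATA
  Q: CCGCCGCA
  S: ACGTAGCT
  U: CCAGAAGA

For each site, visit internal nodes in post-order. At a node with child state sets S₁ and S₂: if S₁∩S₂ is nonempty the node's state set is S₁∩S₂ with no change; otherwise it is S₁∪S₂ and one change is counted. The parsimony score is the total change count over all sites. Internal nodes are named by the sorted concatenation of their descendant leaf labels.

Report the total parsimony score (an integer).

17

LS@0: {A} ∩ {A} = {A} (intersection, +0)
HLS@0: {C} ∪ {A} = {A,C} (union, +1)
HLSU@0: {A,C} ∩ {C} = {C} (intersection, +0)
HLQSU@0: {C} ∩ {C} = {C} (intersection, +0)
LS@1: {A} ∪ {C} = {A,C} (union, +1)
HLS@1: {G} ∪ {A,C} = {A,C,G} (union, +1)
HLSU@1: {A,C,G} ∩ {C} = {C} (intersection, +0)
HLQSU@1: {C} ∩ {C} = {C} (intersection, +0)
LS@2: {C} ∪ {G} = {C,G} (union, +1)
HLS@2: {C} ∩ {C,G} = {C} (intersection, +0)
HLSU@2: {C} ∪ {A} = {A,C} (union, +1)
HLQSU@2: {A,C} ∪ {G} = {A,C,G} (union, +1)
LS@3: {C} ∪ {T} = {C,T} (union, +1)
HLS@3: {G} ∪ {C,T} = {C,G,T} (union, +1)
HLSU@3: {C,G,T} ∩ {G} = {G} (intersection, +0)
HLQSU@3: {G} ∪ {C} = {C,G} (union, +1)
LS@4: {A} ∩ {A} = {A} (intersection, +0)
HLS@4: {G} ∪ {A} = {A,G} (union, +1)
HLSU@4: {A,G} ∩ {A} = {A} (intersection, +0)
HLQSU@4: {A} ∪ {C} = {A,C} (union, +1)
LS@5: {A} ∪ {G} = {A,G} (union, +1)
HLS@5: {G} ∩ {A,G} = {G} (intersection, +0)
HLSU@5: {G} ∪ {A} = {A,G} (union, +1)
HLQSU@5: {A,G} ∩ {G} = {G} (intersection, +0)
LS@6: {T} ∪ {C} = {C,T} (union, +1)
HLS@6: {T} ∩ {C,T} = {T} (intersection, +0)
HLSU@6: {T} ∪ {G} = {G,T} (union, +1)
HLQSU@6: {G,T} ∪ {C} = {C,G,T} (union, +1)
LS@7: {A} ∪ {T} = {A,T} (union, +1)
HLS@7: {A} ∩ {A,T} = {A} (intersection, +0)
HLSU@7: {A} ∩ {A} = {A} (intersection, +0)
HLQSU@7: {A} ∩ {A} = {A} (intersection, +0)
per-site changes: [1, 2, 3, 3, 2, 2, 3, 1]; total = 17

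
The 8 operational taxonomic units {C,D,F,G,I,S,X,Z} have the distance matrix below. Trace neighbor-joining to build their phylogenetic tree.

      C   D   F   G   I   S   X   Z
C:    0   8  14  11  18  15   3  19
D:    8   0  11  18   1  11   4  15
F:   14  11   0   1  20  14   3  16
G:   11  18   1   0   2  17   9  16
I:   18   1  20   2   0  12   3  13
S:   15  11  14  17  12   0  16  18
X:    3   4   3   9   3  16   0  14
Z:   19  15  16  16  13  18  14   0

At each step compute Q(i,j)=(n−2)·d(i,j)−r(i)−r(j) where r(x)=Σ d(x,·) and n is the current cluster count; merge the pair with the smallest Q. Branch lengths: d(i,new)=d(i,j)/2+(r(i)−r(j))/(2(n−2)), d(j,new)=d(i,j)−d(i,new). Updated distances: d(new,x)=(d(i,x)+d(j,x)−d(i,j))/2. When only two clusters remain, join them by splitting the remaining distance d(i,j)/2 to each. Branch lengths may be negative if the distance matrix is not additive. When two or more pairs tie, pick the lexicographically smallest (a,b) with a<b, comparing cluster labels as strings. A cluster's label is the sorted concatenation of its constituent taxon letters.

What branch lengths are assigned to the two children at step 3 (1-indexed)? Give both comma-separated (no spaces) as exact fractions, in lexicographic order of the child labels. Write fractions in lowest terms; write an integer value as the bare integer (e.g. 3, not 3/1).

1. join F+G (d=1, Q=-147) ⇒ FG; edges |F|=11/12, |G|=1/12
  updated: d(C,FG)=12, d(D,FG)=14, d(FG,I)=21/2, d(FG,S)=15, d(FG,X)=11/2, d(FG,Z)=31/2
2. join C+X (d=3, Q=-211/2) ⇒ CX; edges |C|=89/20, |X|=-29/20
  updated: d(CX,D)=9/2, d(CX,FG)=29/4, d(CX,I)=9, d(CX,S)=14, d(CX,Z)=15
3. join D+I (d=1, Q=-87) ⇒ DI; edges |D|=1/2, |I|=1/2
  updated: d(CX,DI)=25/4, d(DI,FG)=47/4, d(DI,S)=11, d(DI,Z)=27/2
4. join CX+FG (d=29/4, Q=-281/4) ⇒ CFGX; edges |CX|=59/24, |FG|=115/24
  updated: d(CFGX,DI)=43/8, d(CFGX,S)=87/8, d(CFGX,Z)=93/8
5. join CFGX+Z (d=93/8, Q=-191/4) ⇒ CFGXZ; edges |CFGX|=2, |Z|=77/8
  updated: d(CFGXZ,DI)=29/8, d(CFGXZ,S)=69/8
6. join CFGXZ+DI (d=29/8, Q=-93/4) ⇒ CDFGIXZ; edges |CFGXZ|=5/8, |DI|=3
  updated: d(CDFGIXZ,S)=8
7. join CDFGIXZ+S (d=8) ⇒ CDFGISXZ; edges |CDFGIXZ|=4, |S|=4
final tree: (((((C:89/20,X:-29/20):59/24,(F:11/12,G:1/12):115/24):2,Z:77/8):5/8,(D:1/2,I:1/2):3):4,S:4)
total length: 71/2

1/2,1/2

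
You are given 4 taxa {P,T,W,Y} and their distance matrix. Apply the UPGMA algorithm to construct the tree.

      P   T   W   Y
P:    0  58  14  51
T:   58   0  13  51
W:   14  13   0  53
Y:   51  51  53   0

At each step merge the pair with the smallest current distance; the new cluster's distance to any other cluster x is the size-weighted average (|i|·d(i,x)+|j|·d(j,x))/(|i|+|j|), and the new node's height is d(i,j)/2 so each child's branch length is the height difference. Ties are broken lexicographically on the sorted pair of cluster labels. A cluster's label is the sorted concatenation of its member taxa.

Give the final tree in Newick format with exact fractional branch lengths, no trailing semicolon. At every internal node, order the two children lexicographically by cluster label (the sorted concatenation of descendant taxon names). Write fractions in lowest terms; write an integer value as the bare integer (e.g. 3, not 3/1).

iteration 1: select T,W (d=13); attach at lengths (13/2, 13/2); label the merged cluster TW
  updated: d(P,TW)=36, d(TW,Y)=52
iteration 2: select P,TW (d=36); attach at lengths (18, 23/2); label the merged cluster PTW
  updated: d(PTW,Y)=155/3
iteration 3: select PTW,Y (d=155/3); attach at lengths (47/6, 155/6); label the merged cluster PTWY
final tree: ((P:18,(T:13/2,W:13/2):23/2):47/6,Y:155/6)
total length: 457/6

((P:18,(T:13/2,W:13/2):23/2):47/6,Y:155/6)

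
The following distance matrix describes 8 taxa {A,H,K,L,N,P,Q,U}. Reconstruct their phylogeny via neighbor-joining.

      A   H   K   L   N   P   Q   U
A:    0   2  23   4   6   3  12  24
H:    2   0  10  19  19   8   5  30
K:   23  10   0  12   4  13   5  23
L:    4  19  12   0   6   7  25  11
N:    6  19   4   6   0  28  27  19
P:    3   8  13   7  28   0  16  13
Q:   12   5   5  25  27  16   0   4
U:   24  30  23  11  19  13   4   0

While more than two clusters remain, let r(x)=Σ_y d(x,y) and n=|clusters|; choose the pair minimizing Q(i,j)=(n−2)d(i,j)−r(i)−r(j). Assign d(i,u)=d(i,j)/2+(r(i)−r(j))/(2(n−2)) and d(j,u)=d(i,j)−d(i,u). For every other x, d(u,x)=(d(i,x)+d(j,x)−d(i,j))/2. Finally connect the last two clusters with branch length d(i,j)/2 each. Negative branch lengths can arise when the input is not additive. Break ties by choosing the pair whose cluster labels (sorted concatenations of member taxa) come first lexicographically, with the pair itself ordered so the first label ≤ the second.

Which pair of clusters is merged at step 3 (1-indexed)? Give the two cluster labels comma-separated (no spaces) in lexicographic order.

KN,L

step 1: merge (Q,U) at d=4, Q=-194; branch lengths Q→-1/2, U→9/2; new cluster QU
  updated: d(A,QU)=16, d(H,QU)=31/2, d(K,QU)=12, d(L,QU)=16, d(N,QU)=21, d(P,QU)=25/2
step 2: merge (K,N) at d=4, Q=-138; branch lengths K→1, N→3; new cluster KN
  updated: d(A,KN)=25/2, d(H,KN)=25/2, d(KN,L)=7, d(KN,P)=37/2, d(KN,QU)=29/2
step 3: merge (KN,L) at d=7, Q=-90; branch lengths KN→5, L→2; new cluster KLN
  updated: d(A,KLN)=19/4, d(H,KLN)=49/4, d(KLN,P)=37/4, d(KLN,QU)=47/4
step 4: merge (KLN,QU) at d=47/4, Q=-117/2; branch lengths KLN→35/12, QU→53/6; new cluster KLNQU
  updated: d(A,KLNQU)=9/2, d(H,KLNQU)=8, d(KLNQU,P)=5
step 5: merge (A,H) at d=2, Q=-47/2; branch lengths A→-9/8, H→25/8; new cluster AH
  updated: d(AH,KLNQU)=21/4, d(AH,P)=9/2
step 6: merge (AH,KLNQU) at d=21/4, Q=-59/4; branch lengths AH→19/8, KLNQU→23/8; new cluster AHKLNQU
  updated: d(AHKLNQU,P)=17/8
step 7: merge (AHKLNQU,P) at d=17/8; branch lengths AHKLNQU→17/16, P→17/16; new cluster AHKLNPQU
final tree: (((A:-9/8,H:25/8):19/8,(((K:1,N:3):5,L:2):35/12,(Q:-1/2,U:9/2):53/6):23/8):17/16,P:17/16)
total length: 289/8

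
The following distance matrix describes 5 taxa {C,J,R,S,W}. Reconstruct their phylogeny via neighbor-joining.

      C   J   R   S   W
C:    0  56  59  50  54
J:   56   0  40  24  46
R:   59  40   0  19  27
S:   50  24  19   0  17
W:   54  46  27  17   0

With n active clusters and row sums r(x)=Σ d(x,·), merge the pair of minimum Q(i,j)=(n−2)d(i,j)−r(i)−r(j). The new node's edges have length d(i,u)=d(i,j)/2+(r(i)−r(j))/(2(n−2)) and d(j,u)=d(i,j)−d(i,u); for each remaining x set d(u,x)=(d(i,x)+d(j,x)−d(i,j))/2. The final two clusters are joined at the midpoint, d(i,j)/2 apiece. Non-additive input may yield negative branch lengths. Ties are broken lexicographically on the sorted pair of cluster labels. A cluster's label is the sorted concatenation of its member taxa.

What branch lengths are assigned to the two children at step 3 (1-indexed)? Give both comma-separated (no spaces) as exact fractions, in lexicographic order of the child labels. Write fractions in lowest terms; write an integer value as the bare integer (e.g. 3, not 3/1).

iteration 1: select C,J (d=56, Q=-217); attach at lengths (221/6, 115/6); label the merged cluster CJ
  updated: d(CJ,R)=43/2, d(CJ,S)=9, d(CJ,W)=22
iteration 2: select CJ,S (d=9, Q=-159/2); attach at lengths (51/8, 21/8); label the merged cluster CJS
  updated: d(CJS,R)=63/4, d(CJS,W)=15
iteration 3: select CJS,R (d=63/4, Q=-231/4); attach at lengths (15/8, 111/8); label the merged cluster CJRS
  updated: d(CJRS,W)=105/8
iteration 4: select CJRS,W (d=105/8); attach at lengths (105/16, 105/16); label the merged cluster CJRSW
final tree: ((((C:221/6,J:115/6):51/8,S:21/8):15/8,R:111/8):105/16,W:105/16)
total length: 751/8

15/8,111/8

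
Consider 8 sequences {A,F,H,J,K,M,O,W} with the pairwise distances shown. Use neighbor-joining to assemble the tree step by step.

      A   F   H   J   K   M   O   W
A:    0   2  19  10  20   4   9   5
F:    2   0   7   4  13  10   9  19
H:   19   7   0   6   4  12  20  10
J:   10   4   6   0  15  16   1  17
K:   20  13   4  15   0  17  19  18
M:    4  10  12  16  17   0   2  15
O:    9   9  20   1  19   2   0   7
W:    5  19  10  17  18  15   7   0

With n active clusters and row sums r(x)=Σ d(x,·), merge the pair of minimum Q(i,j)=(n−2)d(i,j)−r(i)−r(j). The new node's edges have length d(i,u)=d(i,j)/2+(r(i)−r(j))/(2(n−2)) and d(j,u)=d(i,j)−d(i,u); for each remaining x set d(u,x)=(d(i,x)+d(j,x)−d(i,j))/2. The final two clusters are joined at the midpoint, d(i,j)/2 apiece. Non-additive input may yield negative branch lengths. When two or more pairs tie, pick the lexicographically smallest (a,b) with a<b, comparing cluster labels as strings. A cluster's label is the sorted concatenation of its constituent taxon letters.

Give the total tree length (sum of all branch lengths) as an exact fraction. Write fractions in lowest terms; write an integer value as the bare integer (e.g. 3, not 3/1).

979/32

step 1: merge (H,K) at d=4, Q=-160; branch lengths H→-1/3, K→13/3; new cluster HK
  updated: d(A,HK)=35/2, d(F,HK)=8, d(HK,J)=17/2, d(HK,M)=25/2, d(HK,O)=35/2, d(HK,W)=12
step 2: merge (A,W) at d=5, Q=-195/2; branch lengths A→-1/4, W→21/4; new cluster AW
  updated: d(AW,F)=8, d(AW,HK)=49/4, d(AW,J)=11, d(AW,M)=7, d(AW,O)=11/2
step 3: merge (M,O) at d=2, Q=-149/2; branch lengths M→41/16, O→-9/16; new cluster MO
  updated: d(AW,MO)=21/4, d(F,MO)=17/2, d(HK,MO)=14, d(J,MO)=15/2
step 4: merge (AW,MO) at d=21/4, Q=-56; branch lengths AW→17/6, MO→29/12; new cluster AMOW
  updated: d(AMOW,F)=45/8, d(AMOW,HK)=21/2, d(AMOW,J)=53/8
step 5: merge (AMOW,F) at d=45/8, Q=-233/8; branch lengths AMOW→131/32, F→49/32; new cluster AFMOW
  updated: d(AFMOW,HK)=103/16, d(AFMOW,J)=5/2
step 6: merge (AFMOW,HK) at d=103/16, Q=-279/16; branch lengths AFMOW→7/32, HK→199/32; new cluster AFHKMOW
  updated: d(AFHKMOW,J)=73/32
step 7: merge (AFHKMOW,J) at d=73/32; branch lengths AFHKMOW→73/64, J→73/64; new cluster AFHJKMOW
final tree: (((((A:-1/4,W:21/4):17/6,(M:41/16,O:-9/16):29/12):131/32,F:49/32):7/32,(H:-1/3,K:13/3):199/32):73/64,J:73/64)
total length: 979/32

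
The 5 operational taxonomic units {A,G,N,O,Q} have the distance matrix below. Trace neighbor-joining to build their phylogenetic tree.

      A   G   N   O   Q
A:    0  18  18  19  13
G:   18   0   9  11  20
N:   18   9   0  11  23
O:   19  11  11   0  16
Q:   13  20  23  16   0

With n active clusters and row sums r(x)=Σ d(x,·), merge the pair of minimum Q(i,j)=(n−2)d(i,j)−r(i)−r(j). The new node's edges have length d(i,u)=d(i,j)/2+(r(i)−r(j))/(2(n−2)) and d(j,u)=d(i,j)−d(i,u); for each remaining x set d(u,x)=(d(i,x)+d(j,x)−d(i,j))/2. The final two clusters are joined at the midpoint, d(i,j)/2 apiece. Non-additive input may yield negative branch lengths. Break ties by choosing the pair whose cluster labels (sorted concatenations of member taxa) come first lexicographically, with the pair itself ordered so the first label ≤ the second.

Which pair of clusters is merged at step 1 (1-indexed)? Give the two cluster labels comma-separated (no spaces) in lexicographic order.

step 1: merge (A,Q) at d=13, Q=-101; branch lengths A→35/6, Q→43/6; new cluster AQ
  updated: d(AQ,G)=25/2, d(AQ,N)=14, d(AQ,O)=11
step 2: merge (AQ,O) at d=11, Q=-97/2; branch lengths AQ→53/8, O→35/8; new cluster AOQ
  updated: d(AOQ,G)=25/4, d(AOQ,N)=7
step 3: merge (AOQ,G) at d=25/4, Q=-89/4; branch lengths AOQ→17/8, G→33/8; new cluster AGOQ
  updated: d(AGOQ,N)=39/8
step 4: merge (AGOQ,N) at d=39/8; branch lengths AGOQ→39/16, N→39/16; new cluster AGNOQ
final tree: ((((A:35/6,Q:43/6):53/8,O:35/8):17/8,G:33/8):39/16,N:39/16)
total length: 281/8

A,Q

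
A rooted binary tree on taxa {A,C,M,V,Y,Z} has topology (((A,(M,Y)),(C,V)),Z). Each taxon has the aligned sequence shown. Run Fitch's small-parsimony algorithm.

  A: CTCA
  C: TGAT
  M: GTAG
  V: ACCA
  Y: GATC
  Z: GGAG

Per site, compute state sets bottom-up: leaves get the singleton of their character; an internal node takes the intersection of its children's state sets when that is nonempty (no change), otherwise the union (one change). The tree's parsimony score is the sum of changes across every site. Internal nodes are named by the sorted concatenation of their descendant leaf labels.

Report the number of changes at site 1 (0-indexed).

site 0, node MY: M={G} ∩ Y={G} → {G} (+0)
site 0, node AMY: A={C} ∪ MY={G} → {C,G} (+1)
site 0, node CV: C={T} ∪ V={A} → {A,T} (+1)
site 0, node ACMVY: AMY={C,G} ∪ CV={A,T} → {A,C,G,T} (+1)
site 0, node ACMVYZ: ACMVY={A,C,G,T} ∩ Z={G} → {G} (+0)
site 1, node MY: M={T} ∪ Y={A} → {A,T} (+1)
site 1, node AMY: A={T} ∩ MY={A,T} → {T} (+0)
site 1, node CV: C={G} ∪ V={C} → {C,G} (+1)
site 1, node ACMVY: AMY={T} ∪ CV={C,G} → {C,G,T} (+1)
site 1, node ACMVYZ: ACMVY={C,G,T} ∩ Z={G} → {G} (+0)
site 2, node MY: M={A} ∪ Y={T} → {A,T} (+1)
site 2, node AMY: A={C} ∪ MY={A,T} → {A,C,T} (+1)
site 2, node CV: C={A} ∪ V={C} → {A,C} (+1)
site 2, node ACMVY: AMY={A,C,T} ∩ CV={A,C} → {A,C} (+0)
site 2, node ACMVYZ: ACMVY={A,C} ∩ Z={A} → {A} (+0)
site 3, node MY: M={G} ∪ Y={C} → {C,G} (+1)
site 3, node AMY: A={A} ∪ MY={C,G} → {A,C,G} (+1)
site 3, node CV: C={T} ∪ V={A} → {A,T} (+1)
site 3, node ACMVY: AMY={A,C,G} ∩ CV={A,T} → {A} (+0)
site 3, node ACMVYZ: ACMVY={A} ∪ Z={G} → {A,G} (+1)
per-site changes: [3, 3, 3, 4]; total = 13

3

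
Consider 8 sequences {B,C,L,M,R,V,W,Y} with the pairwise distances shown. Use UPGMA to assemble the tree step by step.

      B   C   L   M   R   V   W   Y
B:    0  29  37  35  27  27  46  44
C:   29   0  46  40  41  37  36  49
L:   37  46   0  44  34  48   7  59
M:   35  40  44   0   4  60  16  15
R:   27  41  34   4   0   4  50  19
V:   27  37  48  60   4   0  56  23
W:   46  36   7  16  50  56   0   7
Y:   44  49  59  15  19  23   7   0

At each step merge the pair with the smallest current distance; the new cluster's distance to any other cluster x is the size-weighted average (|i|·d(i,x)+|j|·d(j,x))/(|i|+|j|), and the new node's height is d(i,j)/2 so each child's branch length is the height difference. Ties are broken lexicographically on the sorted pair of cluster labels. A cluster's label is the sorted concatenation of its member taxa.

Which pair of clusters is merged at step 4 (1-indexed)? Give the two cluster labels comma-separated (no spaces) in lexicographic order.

1. join M+R (d=4) ⇒ MR; edges |M|=2, |R|=2
  updated: d(B,MR)=31, d(C,MR)=81/2, d(L,MR)=39, d(MR,V)=32, d(MR,W)=33, d(MR,Y)=17
2. join L+W (d=7) ⇒ LW; edges |L|=7/2, |W|=7/2
  updated: d(B,LW)=83/2, d(C,LW)=41, d(LW,MR)=36, d(LW,V)=52, d(LW,Y)=33
3. join MR+Y (d=17) ⇒ MRY; edges |MR|=13/2, |Y|=17/2
  updated: d(B,MRY)=106/3, d(C,MRY)=130/3, d(LW,MRY)=35, d(MRY,V)=29
4. join B+V (d=27) ⇒ BV; edges |B|=27/2, |V|=27/2
  updated: d(BV,C)=33, d(BV,LW)=187/4, d(BV,MRY)=193/6
5. join BV+MRY (d=193/6) ⇒ BMRVY; edges |BV|=31/12, |MRY|=91/12
  updated: d(BMRVY,C)=196/5, d(BMRVY,LW)=397/10
6. join BMRVY+C (d=196/5) ⇒ BCMRVY; edges |BMRVY|=211/60, |C|=98/5
  updated: d(BCMRVY,LW)=479/12
7. join BCMRVY+LW (d=479/12) ⇒ BCLMRVWY; edges |BCMRVY|=43/120, |LW|=395/24
final tree: ((((B:27/2,V:27/2):31/12,((M:2,R:2):13/2,Y:17/2):91/12):211/60,C:98/5):43/120,(L:7/2,W:7/2):395/24)
total length: 1031/10

B,V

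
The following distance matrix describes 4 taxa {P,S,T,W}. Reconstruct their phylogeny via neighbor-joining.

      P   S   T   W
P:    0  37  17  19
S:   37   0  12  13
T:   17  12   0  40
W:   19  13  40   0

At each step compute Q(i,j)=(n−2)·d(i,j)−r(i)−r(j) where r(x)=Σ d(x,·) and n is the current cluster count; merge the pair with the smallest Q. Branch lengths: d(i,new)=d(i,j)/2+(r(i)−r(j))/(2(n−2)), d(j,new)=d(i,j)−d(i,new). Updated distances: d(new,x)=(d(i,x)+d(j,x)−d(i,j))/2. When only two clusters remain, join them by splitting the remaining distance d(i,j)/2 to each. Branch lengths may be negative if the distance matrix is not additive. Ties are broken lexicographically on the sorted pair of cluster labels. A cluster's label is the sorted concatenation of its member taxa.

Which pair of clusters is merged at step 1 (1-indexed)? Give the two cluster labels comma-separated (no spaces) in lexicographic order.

iteration 1: select P,T (d=17, Q=-108); attach at lengths (19/2, 15/2); label the merged cluster PT
  updated: d(PT,S)=16, d(PT,W)=21
iteration 2: select PT,S (d=16, Q=-50); attach at lengths (12, 4); label the merged cluster PST
  updated: d(PST,W)=9
iteration 3: select PST,W (d=9); attach at lengths (9/2, 9/2); label the merged cluster PSTW
final tree: (((P:19/2,T:15/2):12,S:4):9/2,W:9/2)
total length: 42

P,T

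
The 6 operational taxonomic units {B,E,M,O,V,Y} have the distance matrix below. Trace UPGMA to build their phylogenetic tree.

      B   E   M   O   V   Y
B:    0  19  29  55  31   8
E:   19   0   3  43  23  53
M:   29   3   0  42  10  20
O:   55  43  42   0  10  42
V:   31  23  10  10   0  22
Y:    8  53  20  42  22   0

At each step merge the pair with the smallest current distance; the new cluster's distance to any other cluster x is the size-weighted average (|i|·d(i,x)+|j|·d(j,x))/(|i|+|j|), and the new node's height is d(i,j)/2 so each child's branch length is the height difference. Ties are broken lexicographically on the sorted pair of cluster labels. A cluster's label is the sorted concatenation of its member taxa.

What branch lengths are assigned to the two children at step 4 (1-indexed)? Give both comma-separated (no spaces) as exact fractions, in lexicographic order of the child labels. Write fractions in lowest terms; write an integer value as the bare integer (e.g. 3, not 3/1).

53/4,39/4

1. join E+M (d=3) ⇒ EM; edges |E|=3/2, |M|=3/2
  updated: d(B,EM)=24, d(EM,O)=85/2, d(EM,V)=33/2, d(EM,Y)=73/2
2. join B+Y (d=8) ⇒ BY; edges |B|=4, |Y|=4
  updated: d(BY,EM)=121/4, d(BY,O)=97/2, d(BY,V)=53/2
3. join O+V (d=10) ⇒ OV; edges |O|=5, |V|=5
  updated: d(BY,OV)=75/2, d(EM,OV)=59/2
4. join EM+OV (d=59/2) ⇒ EMOV; edges |EM|=53/4, |OV|=39/4
  updated: d(BY,EMOV)=271/8
5. join BY+EMOV (d=271/8) ⇒ BEMOVY; edges |BY|=207/16, |EMOV|=35/16
final tree: ((B:4,Y:4):207/16,((E:3/2,M:3/2):53/4,(O:5,V:5):39/4):35/16)
total length: 473/8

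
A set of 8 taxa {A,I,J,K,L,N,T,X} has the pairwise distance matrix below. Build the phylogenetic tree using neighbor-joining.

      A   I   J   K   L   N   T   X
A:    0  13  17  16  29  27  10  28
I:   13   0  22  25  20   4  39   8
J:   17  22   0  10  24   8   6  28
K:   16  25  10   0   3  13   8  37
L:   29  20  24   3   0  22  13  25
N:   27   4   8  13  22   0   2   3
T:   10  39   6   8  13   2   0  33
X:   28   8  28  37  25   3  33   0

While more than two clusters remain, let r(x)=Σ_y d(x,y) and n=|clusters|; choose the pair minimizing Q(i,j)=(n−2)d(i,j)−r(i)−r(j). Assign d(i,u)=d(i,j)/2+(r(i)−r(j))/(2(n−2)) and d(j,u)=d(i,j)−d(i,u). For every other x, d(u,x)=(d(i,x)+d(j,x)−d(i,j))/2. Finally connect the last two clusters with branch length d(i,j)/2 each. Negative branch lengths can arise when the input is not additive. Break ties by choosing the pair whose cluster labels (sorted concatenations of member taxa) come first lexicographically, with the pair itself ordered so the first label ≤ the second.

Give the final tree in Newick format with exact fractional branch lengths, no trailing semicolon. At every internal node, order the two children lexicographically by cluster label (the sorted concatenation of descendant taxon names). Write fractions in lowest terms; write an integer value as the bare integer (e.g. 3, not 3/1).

iteration 1: select I,X (d=8, Q=-245); attach at lengths (17/12, 79/12); label the merged cluster IX
  updated: d(A,IX)=33/2, d(IX,J)=21, d(IX,K)=27, d(IX,L)=37/2, d(IX,N)=-1/2, d(IX,T)=32
iteration 2: select IX,N (d=-1/2, Q=-377/2); attach at lengths (81/20, -91/20); label the merged cluster INX
  updated: d(A,INX)=22, d(INX,J)=59/4, d(INX,K)=81/4, d(INX,L)=41/2, d(INX,T)=69/4
iteration 3: select K,L (d=3, Q=-539/4); attach at lengths (-81/32, 177/32); label the merged cluster KL
  updated: d(A,KL)=21, d(INX,KL)=151/8, d(J,KL)=31/2, d(KL,T)=9
iteration 4: select A,T (d=10, Q=-329/4); attach at lengths (77/8, 3/8); label the merged cluster AT
  updated: d(AT,INX)=117/8, d(AT,J)=13/2, d(AT,KL)=10
iteration 5: select AT,KL (d=10, Q=-111/2); attach at lengths (27/16, 133/16); label the merged cluster AKLT
  updated: d(AKLT,INX)=47/4, d(AKLT,J)=6
iteration 6: select AKLT,INX (d=47/4, Q=-65/2); attach at lengths (3/2, 41/4); label the merged cluster AIKLNTX
  updated: d(AIKLNTX,J)=9/2
iteration 7: select AIKLNTX,J (d=9/2); attach at lengths (9/4, 9/4); label the merged cluster AIJKLNTX
final tree: ((((A:77/8,T:3/8):27/16,(K:-81/32,L:177/32):133/16):3/2,((I:17/12,X:79/12):81/20,N:-91/20):41/4):9/4,J:9/4)
total length: 187/4

((((A:77/8,T:3/8):27/16,(K:-81/32,L:177/32):133/16):3/2,((I:17/12,X:79/12):81/20,N:-91/20):41/4):9/4,J:9/4)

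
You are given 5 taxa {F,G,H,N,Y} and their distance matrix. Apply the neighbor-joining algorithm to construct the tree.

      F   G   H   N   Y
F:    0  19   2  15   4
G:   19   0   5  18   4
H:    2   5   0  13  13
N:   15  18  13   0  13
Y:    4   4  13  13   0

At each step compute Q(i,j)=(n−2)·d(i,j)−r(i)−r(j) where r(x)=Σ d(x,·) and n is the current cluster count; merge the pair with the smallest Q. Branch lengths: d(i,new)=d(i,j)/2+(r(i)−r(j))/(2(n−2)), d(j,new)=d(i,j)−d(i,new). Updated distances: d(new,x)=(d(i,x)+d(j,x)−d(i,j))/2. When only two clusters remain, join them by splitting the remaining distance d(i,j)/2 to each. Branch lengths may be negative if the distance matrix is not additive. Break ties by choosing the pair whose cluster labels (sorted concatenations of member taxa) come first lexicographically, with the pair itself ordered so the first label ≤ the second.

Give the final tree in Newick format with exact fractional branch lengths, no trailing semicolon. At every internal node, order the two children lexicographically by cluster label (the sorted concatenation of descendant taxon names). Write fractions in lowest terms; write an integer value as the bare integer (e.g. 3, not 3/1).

iteration 1: select G,Y (d=4, Q=-68); attach at lengths (4, 0); label the merged cluster GY
  updated: d(F,GY)=19/2, d(GY,H)=7, d(GY,N)=27/2
iteration 2: select F,H (d=2, Q=-89/2); attach at lengths (17/8, -1/8); label the merged cluster FH
  updated: d(FH,GY)=29/4, d(FH,N)=13
iteration 3: select FH,GY (d=29/4, Q=-135/4); attach at lengths (27/8, 31/8); label the merged cluster FGHY
  updated: d(FGHY,N)=77/8
iteration 4: select FGHY,N (d=77/8); attach at lengths (77/16, 77/16); label the merged cluster FGHNY
final tree: (((F:17/8,H:-1/8):27/8,(G:4,Y:0):31/8):77/16,N:77/16)
total length: 183/8

(((F:17/8,H:-1/8):27/8,(G:4,Y:0):31/8):77/16,N:77/16)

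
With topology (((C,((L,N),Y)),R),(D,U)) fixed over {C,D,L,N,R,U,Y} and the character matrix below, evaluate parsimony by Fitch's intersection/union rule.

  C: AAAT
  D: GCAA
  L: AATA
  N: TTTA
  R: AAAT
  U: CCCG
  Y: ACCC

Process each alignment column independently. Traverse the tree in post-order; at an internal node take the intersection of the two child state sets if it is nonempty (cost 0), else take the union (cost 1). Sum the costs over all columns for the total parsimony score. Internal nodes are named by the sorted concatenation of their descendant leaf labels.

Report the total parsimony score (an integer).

LN@0: {A} ∪ {T} = {A,T} (union, +1)
LNY@0: {A,T} ∩ {A} = {A} (intersection, +0)
CLNY@0: {A} ∩ {A} = {A} (intersection, +0)
CLNRY@0: {A} ∩ {A} = {A} (intersection, +0)
DU@0: {G} ∪ {C} = {C,G} (union, +1)
CDLNRUY@0: {A} ∪ {C,G} = {A,C,G} (union, +1)
LN@1: {A} ∪ {T} = {A,T} (union, +1)
LNY@1: {A,T} ∪ {C} = {A,C,T} (union, +1)
CLNY@1: {A} ∩ {A,C,T} = {A} (intersection, +0)
CLNRY@1: {A} ∩ {A} = {A} (intersection, +0)
DU@1: {C} ∩ {C} = {C} (intersection, +0)
CDLNRUY@1: {A} ∪ {C} = {A,C} (union, +1)
LN@2: {T} ∩ {T} = {T} (intersection, +0)
LNY@2: {T} ∪ {C} = {C,T} (union, +1)
CLNY@2: {A} ∪ {C,T} = {A,C,T} (union, +1)
CLNRY@2: {A,C,T} ∩ {A} = {A} (intersection, +0)
DU@2: {A} ∪ {C} = {A,C} (union, +1)
CDLNRUY@2: {A} ∩ {A,C} = {A} (intersection, +0)
LN@3: {A} ∩ {A} = {A} (intersection, +0)
LNY@3: {A} ∪ {C} = {A,C} (union, +1)
CLNY@3: {T} ∪ {A,C} = {A,C,T} (union, +1)
CLNRY@3: {A,C,T} ∩ {T} = {T} (intersection, +0)
DU@3: {A} ∪ {G} = {A,G} (union, +1)
CDLNRUY@3: {T} ∪ {A,G} = {A,G,T} (union, +1)
per-site changes: [3, 3, 3, 4]; total = 13

13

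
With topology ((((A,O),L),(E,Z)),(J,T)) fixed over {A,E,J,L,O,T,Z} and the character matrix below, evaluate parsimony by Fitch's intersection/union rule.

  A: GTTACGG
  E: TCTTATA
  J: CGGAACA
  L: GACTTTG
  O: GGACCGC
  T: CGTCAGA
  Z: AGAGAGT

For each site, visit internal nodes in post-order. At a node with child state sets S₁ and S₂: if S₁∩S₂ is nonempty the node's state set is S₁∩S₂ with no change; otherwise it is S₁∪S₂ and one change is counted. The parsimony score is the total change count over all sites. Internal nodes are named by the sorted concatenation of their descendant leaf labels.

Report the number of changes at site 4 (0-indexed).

AO@0: {G} ∩ {G} = {G} (intersection, +0)
ALO@0: {G} ∩ {G} = {G} (intersection, +0)
EZ@0: {T} ∪ {A} = {A,T} (union, +1)
AELOZ@0: {G} ∪ {A,T} = {A,G,T} (union, +1)
JT@0: {C} ∩ {C} = {C} (intersection, +0)
AEJLOTZ@0: {A,G,T} ∪ {C} = {A,C,G,T} (union, +1)
AO@1: {T} ∪ {G} = {G,T} (union, +1)
ALO@1: {G,T} ∪ {A} = {A,G,T} (union, +1)
EZ@1: {C} ∪ {G} = {C,G} (union, +1)
AELOZ@1: {A,G,T} ∩ {C,G} = {G} (intersection, +0)
JT@1: {G} ∩ {G} = {G} (intersection, +0)
AEJLOTZ@1: {G} ∩ {G} = {G} (intersection, +0)
AO@2: {T} ∪ {A} = {A,T} (union, +1)
ALO@2: {A,T} ∪ {C} = {A,C,T} (union, +1)
EZ@2: {T} ∪ {A} = {A,T} (union, +1)
AELOZ@2: {A,C,T} ∩ {A,T} = {A,T} (intersection, +0)
JT@2: {G} ∪ {T} = {G,T} (union, +1)
AEJLOTZ@2: {A,T} ∩ {G,T} = {T} (intersection, +0)
AO@3: {A} ∪ {C} = {A,C} (union, +1)
ALO@3: {A,C} ∪ {T} = {A,C,T} (union, +1)
EZ@3: {T} ∪ {G} = {G,T} (union, +1)
AELOZ@3: {A,C,T} ∩ {G,T} = {T} (intersection, +0)
JT@3: {A} ∪ {C} = {A,C} (union, +1)
AEJLOTZ@3: {T} ∪ {A,C} = {A,C,T} (union, +1)
AO@4: {C} ∩ {C} = {C} (intersection, +0)
ALO@4: {C} ∪ {T} = {C,T} (union, +1)
EZ@4: {A} ∩ {A} = {A} (intersection, +0)
AELOZ@4: {C,T} ∪ {A} = {A,C,T} (union, +1)
JT@4: {A} ∩ {A} = {A} (intersection, +0)
AEJLOTZ@4: {A,C,T} ∩ {A} = {A} (intersection, +0)
AO@5: {G} ∩ {G} = {G} (intersection, +0)
ALO@5: {G} ∪ {T} = {G,T} (union, +1)
EZ@5: {T} ∪ {G} = {G,T} (union, +1)
AELOZ@5: {G,T} ∩ {G,T} = {G,T} (intersection, +0)
JT@5: {C} ∪ {G} = {C,G} (union, +1)
AEJLOTZ@5: {G,T} ∩ {C,G} = {G} (intersection, +0)
AO@6: {G} ∪ {C} = {C,G} (union, +1)
ALO@6: {C,G} ∩ {G} = {G} (intersection, +0)
EZ@6: {A} ∪ {T} = {A,T} (union, +1)
AELOZ@6: {G} ∪ {A,T} = {A,G,T} (union, +1)
JT@6: {A} ∩ {A} = {A} (intersection, +0)
AEJLOTZ@6: {A,G,T} ∩ {A} = {A} (intersection, +0)
per-site changes: [3, 3, 4, 5, 2, 3, 3]; total = 23

2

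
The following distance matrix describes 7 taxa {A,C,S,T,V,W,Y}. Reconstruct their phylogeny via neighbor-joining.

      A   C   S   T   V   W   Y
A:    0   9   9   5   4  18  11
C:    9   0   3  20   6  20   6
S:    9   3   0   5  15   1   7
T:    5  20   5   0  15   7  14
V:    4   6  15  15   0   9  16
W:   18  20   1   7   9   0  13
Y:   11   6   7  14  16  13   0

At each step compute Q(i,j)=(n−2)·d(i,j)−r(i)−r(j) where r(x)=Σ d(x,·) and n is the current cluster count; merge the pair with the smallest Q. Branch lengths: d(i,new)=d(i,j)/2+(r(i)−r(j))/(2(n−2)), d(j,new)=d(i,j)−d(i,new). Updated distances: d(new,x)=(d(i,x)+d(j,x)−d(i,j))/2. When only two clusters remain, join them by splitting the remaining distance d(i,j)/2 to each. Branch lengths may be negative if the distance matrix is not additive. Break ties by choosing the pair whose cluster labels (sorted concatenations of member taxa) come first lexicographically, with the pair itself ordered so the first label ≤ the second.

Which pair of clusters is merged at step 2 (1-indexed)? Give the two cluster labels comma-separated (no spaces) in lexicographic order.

1. join S+W (d=1, Q=-103) ⇒ SW; edges |S|=-23/10, |W|=33/10
  updated: d(A,SW)=13, d(C,SW)=11, d(SW,T)=11/2, d(SW,V)=23/2, d(SW,Y)=19/2
2. join SW+T (d=11/2, Q=-88) ⇒ STW; edges |SW|=13/8, |T|=31/8
  updated: d(A,STW)=25/4, d(C,STW)=51/4, d(STW,V)=21/2, d(STW,Y)=9
3. join C+Y (d=6, Q=-231/4) ⇒ CY; edges |C|=13/8, |Y|=35/8
  updated: d(A,CY)=7, d(CY,STW)=63/8, d(CY,V)=8
4. join A+V (d=4, Q=-127/4) ⇒ AV; edges |A|=11/16, |V|=53/16
  updated: d(AV,CY)=11/2, d(AV,STW)=51/8
5. join AV+CY (d=11/2, Q=-79/4) ⇒ ACVY; edges |AV|=2, |CY|=7/2
  updated: d(ACVY,STW)=35/8
6. join ACVY+STW (d=35/8) ⇒ ACSTVWY; edges |ACVY|=35/16, |STW|=35/16
final tree: (((A:11/16,V:53/16):2,(C:13/8,Y:35/8):7/2):35/16,((S:-23/10,W:33/10):13/8,T:31/8):35/16)
total length: 211/8

SW,T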